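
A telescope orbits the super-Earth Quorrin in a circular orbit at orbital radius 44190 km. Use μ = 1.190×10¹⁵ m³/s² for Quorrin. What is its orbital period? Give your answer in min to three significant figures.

r = 44190 km = 4.419×10⁷ m.
Kepler's third law: T = 2π√(r³/μ) = 2π√((4.419×10⁷)³ / 1.190×10¹⁵).
r³/μ = 7.251×10⁷ s², so T = 2π × 8.516×10³ = 5.350×10⁴ s.
Converting: 5.350×10⁴ s ÷ 60.00 = 891.7 min.

T ≈ 892 min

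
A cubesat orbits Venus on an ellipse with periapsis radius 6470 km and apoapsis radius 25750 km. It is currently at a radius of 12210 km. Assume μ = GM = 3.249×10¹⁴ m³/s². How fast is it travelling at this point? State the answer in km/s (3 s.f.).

v ≈ 5.75 km/s

Semi-major axis a = (r_p + r_a)/2 = 16110 km = 1.611×10⁷ m.
Vis-viva: v² = μ(2/r − 1/a) = 3.249×10¹⁴ × (1.638×10⁻⁷ − 6.207×10⁻⁸) = 3.305×10⁷ m²/s².
v = 5749 m/s = 5.749 km/s.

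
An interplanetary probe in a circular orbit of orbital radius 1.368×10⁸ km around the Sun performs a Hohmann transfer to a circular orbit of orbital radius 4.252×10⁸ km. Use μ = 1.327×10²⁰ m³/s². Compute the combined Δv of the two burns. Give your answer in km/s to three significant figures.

Δv_total ≈ 12.5 km/s

r₁ = 1.368×10⁸ km = 1.368×10¹¹ m.
r₂ = 4.252×10⁸ km = 4.252×10¹¹ m.
Transfer ellipse a_t = (r₁ + r₂)/2 = 2.810×10¹¹ m.
At r₁: circular v_c1 = √(μ/r₁) = 31150 m/s; transfer-perihelion v_p = √[μ(2/r₁ − 1/a_t)] = 38310 m/s.
Δv₁ = v_p − v_c1 = 7167 m/s.
At r₂: circular v_c2 = √(μ/r₂) = 17670 m/s; transfer-aphelion v_a = √[μ(2/r₂ − 1/a_t)] = 12330 m/s.
Δv₂ = v_c2 − v_a = 5340 m/s.
Total Δv = Δv₁ + Δv₂ = 12510 m/s = 12.51 km/s.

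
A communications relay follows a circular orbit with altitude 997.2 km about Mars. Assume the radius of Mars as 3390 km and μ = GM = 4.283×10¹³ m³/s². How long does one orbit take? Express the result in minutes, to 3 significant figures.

r = 3390 + 997.2 = 4387.2 km = 4.3872×10⁶ m.
Kepler's third law: T = 2π√(r³/μ) = 2π√((4.387×10⁶)³ / 4.283×10¹³).
r³/μ = 1.972×10⁶ s², so T = 2π × 1.404×10³ = 8.822×10³ s.
Converting: 8.822×10³ s ÷ 60.00 = 147.0 minutes.

T ≈ 147 minutes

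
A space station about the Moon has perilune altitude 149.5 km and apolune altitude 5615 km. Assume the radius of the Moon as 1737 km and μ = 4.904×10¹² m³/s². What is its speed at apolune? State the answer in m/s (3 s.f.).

r_p = 1737 + 149.5 = 1886.5 km = 1.8865×10⁶ m.
r_a = 1737 + 5615 = 7352.0 km = 7.3520×10⁶ m.
Semi-major axis a = (r_p + r_a)/2 = 4619.2 km = 4.619×10⁶ m.
Vis-viva: v² = μ(2/r − 1/a) = 4.904×10¹² × (2.720×10⁻⁷ − 2.165×10⁻⁷) = 2.724×10⁵ m²/s².
v = 521.9 m/s.

v ≈ 522 m/s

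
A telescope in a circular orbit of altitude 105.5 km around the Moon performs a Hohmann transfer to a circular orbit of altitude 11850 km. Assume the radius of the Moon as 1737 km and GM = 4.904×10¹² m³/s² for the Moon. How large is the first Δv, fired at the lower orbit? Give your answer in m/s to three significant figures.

Δv ≈ 534 m/s

r₁ = 1737 + 105.5 = 1842.5 km = 1.8425×10⁶ m.
r₂ = 1737 + 11850 = 13587 km = 1.3587×10⁷ m.
Transfer ellipse a_t = (r₁ + r₂)/2 = 7.715×10⁶ m.
At r₁: circular v_c1 = √(μ/r₁) = 1631 m/s; transfer-perilune v_p = √[μ(2/r₁ − 1/a_t)] = 2165 m/s.
Δv₁ = v_p − v_c1 = 533.6 m/s.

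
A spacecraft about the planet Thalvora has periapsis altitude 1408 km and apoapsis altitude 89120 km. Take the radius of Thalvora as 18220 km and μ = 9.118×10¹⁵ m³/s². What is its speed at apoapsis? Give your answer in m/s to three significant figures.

r_p = 18220 + 1408 = 19628 km = 1.9628×10⁷ m.
r_a = 18220 + 89120 = 107340 km = 1.0734×10⁸ m.
Semi-major axis a = (r_p + r_a)/2 = 63484 km = 6.348×10⁷ m.
Vis-viva: v² = μ(2/r − 1/a) = 9.118×10¹⁵ × (1.863×10⁻⁸ − 1.575×10⁻⁸) = 2.626×10⁷ m²/s².
v = 5125 m/s.

v ≈ 5120 m/s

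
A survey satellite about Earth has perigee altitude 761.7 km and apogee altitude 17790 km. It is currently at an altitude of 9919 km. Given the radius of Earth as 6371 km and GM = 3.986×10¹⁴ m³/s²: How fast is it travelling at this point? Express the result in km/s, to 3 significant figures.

v ≈ 4.84 km/s

r_p = 6371 + 761.7 = 7132.7 km = 7.1327×10⁶ m.
r_a = 6371 + 17790 = 24161 km = 2.4161×10⁷ m.
r = 6371 + 9919 = 16290 km = 1.629×10⁷ m.
Semi-major axis a = (r_p + r_a)/2 = 15647 km = 1.565×10⁷ m.
Vis-viva: v² = μ(2/r − 1/a) = 3.986×10¹⁴ × (1.228×10⁻⁷ − 6.391×10⁻⁸) = 2.346×10⁷ m²/s².
v = 4844 m/s = 4.844 km/s.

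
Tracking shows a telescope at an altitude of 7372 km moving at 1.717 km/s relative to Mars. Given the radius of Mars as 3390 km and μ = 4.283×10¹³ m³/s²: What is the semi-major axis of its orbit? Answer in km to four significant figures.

r = 3390 + 7372 = 10762 km = 1.076×10⁷ m.
Vis-viva rearranged: 1/a = 2/r − v²/μ = 1.858×10⁻⁷ − 6.883×10⁻⁸ = 1.170×10⁻⁷ m⁻¹.
a = 8.547×10⁶ m = 8546.5 km.

a ≈ 8547 km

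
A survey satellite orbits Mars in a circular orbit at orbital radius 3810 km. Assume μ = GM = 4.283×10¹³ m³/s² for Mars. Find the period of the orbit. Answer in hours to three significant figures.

r = 3810 km = 3.810×10⁶ m.
Kepler's third law: T = 2π√(r³/μ) = 2π√((3.810×10⁶)³ / 4.283×10¹³).
r³/μ = 1.291×10⁶ s², so T = 2π × 1.136×10³ = 7.140×10³ s.
Converting: 7.140×10³ s ÷ 3600 = 1.983 hours.

T ≈ 1.98 hours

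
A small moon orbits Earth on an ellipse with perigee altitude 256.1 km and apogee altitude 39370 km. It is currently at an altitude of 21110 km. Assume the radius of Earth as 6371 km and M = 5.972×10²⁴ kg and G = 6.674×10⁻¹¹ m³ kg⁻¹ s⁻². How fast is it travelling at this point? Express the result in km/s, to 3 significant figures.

v ≈ 3.71 km/s

μ = GM = 6.674×10⁻¹¹ × 5.972×10²⁴ = 3.986×10¹⁴ m³/s².
r_p = 6371 + 256.1 = 6627.1 km = 6.6271×10⁶ m.
r_a = 6371 + 39370 = 45741 km = 4.5741×10⁷ m.
r = 6371 + 21110 = 27481 km = 2.748×10⁷ m.
Semi-major axis a = (r_p + r_a)/2 = 26184 km = 2.618×10⁷ m.
Vis-viva: v² = μ(2/r − 1/a) = 3.986×10¹⁴ × (7.278×10⁻⁸ − 3.819×10⁻⁸) = 1.379×10⁷ m²/s².
v = 3713 m/s = 3.713 km/s.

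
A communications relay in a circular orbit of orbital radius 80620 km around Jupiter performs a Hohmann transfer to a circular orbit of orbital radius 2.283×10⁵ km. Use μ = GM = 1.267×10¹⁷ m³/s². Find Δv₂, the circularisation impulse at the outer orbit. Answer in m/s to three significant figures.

Δv ≈ 6540 m/s

r₁ = 80620 km = 8.062×10⁷ m.
r₂ = 2.283×10⁵ km = 2.283×10⁸ m.
Transfer ellipse a_t = (r₁ + r₂)/2 = 1.545×10⁸ m.
At r₁: circular v_c1 = √(μ/r₁) = 39640 m/s; transfer-perijove v_p = √[μ(2/r₁ − 1/a_t)] = 48200 m/s.
At r₂: circular v_c2 = √(μ/r₂) = 23560 m/s; transfer-apojove v_a = √[μ(2/r₂ − 1/a_t)] = 17020 m/s.
Δv₂ = v_c2 − v_a = 6538 m/s.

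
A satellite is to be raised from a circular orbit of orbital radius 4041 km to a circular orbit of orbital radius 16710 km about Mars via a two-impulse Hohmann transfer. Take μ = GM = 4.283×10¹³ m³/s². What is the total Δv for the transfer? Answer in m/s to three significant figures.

r₁ = 4041 km = 4.041×10⁶ m.
r₂ = 16710 km = 1.671×10⁷ m.
Transfer ellipse a_t = (r₁ + r₂)/2 = 1.038×10⁷ m.
At r₁: circular v_c1 = √(μ/r₁) = 3256 m/s; transfer-periapsis v_p = √[μ(2/r₁ − 1/a_t)] = 4132 m/s.
Δv₁ = v_p − v_c1 = 876.0 m/s.
At r₂: circular v_c2 = √(μ/r₂) = 1601 m/s; transfer-apoapsis v_a = √[μ(2/r₂ − 1/a_t)] = 999.1 m/s.
Δv₂ = v_c2 − v_a = 601.8 m/s.
Total Δv = Δv₁ + Δv₂ = 1478 m/s.

Δv_total ≈ 1480 m/s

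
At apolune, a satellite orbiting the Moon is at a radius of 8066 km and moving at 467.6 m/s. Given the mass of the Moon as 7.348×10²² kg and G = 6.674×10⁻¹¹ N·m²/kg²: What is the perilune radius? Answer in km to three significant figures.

μ = GM = 6.674×10⁻¹¹ × 7.348×10²² = 4.904×10¹² m³/s².
r_a = 8.066×10⁶ m.
Specific energy ε = v²/2 − μ/r = -4.987×10⁵ J/kg, so a = −μ/(2ε) = 4.917×10⁶ m.
The apsides satisfy r_p + r_a = 2a, so the perilune radius is 2a − r_a = 1.768×10⁶ m = 1768.3 km.

perilune radius ≈ 1770 km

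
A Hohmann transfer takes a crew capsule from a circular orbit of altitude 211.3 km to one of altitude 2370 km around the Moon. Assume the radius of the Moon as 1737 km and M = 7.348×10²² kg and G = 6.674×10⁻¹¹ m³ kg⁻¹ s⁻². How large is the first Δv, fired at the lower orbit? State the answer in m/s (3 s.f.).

Δv ≈ 261 m/s

μ = GM = 6.674×10⁻¹¹ × 7.348×10²² = 4.904×10¹² m³/s².
r₁ = 1737 + 211.3 = 1948.3 km = 1.9483×10⁶ m.
r₂ = 1737 + 2370 = 4107.0 km = 4.1070×10⁶ m.
Transfer ellipse a_t = (r₁ + r₂)/2 = 3.028×10⁶ m.
At r₁: circular v_c1 = √(μ/r₁) = 1587 m/s; transfer-perilune v_p = √[μ(2/r₁ − 1/a_t)] = 1848 m/s.
Δv₁ = v_p − v_c1 = 261.3 m/s.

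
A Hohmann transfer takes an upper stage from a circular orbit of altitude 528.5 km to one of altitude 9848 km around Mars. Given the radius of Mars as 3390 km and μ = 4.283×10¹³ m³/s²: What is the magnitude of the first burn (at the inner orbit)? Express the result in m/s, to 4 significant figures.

Δv ≈ 800.9 m/s

r₁ = 3390 + 528.5 = 3918.5 km = 3.9185×10⁶ m.
r₂ = 3390 + 9848 = 13238 km = 1.3238×10⁷ m.
Transfer ellipse a_t = (r₁ + r₂)/2 = 8.578×10⁶ m.
At r₁: circular v_c1 = √(μ/r₁) = 3306 m/s; transfer-periapsis v_p = √[μ(2/r₁ − 1/a_t)] = 4107 m/s.
Δv₁ = v_p − v_c1 = 800.9 m/s.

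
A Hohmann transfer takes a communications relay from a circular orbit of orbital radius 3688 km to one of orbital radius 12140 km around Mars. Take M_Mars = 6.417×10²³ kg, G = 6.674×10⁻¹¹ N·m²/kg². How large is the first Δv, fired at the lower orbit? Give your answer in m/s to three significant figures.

Δv ≈ 813 m/s

μ = GM = 6.674×10⁻¹¹ × 6.417×10²³ = 4.283×10¹³ m³/s².
r₁ = 3688 km = 3.688×10⁶ m.
r₂ = 12140 km = 1.214×10⁷ m.
Transfer ellipse a_t = (r₁ + r₂)/2 = 7.914×10⁶ m.
At r₁: circular v_c1 = √(μ/r₁) = 3408 m/s; transfer-periapsis v_p = √[μ(2/r₁ − 1/a_t)] = 4221 m/s.
Δv₁ = v_p − v_c1 = 812.9 m/s.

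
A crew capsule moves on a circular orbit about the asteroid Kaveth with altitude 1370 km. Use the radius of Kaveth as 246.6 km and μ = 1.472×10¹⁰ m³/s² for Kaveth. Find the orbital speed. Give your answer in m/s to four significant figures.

r = 246.6 + 1370 = 1616.6 km = 1.6166×10⁶ m.
For a circular orbit v = √(μ/r) = √(1.472×10¹⁰ / 1.617×10⁶) = √(9.106×10³) = 95.42 m/s.

v ≈ 95.42 m/s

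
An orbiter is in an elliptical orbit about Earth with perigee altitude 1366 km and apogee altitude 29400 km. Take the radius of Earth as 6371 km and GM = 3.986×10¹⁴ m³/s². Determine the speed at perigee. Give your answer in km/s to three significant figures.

v ≈ 9.20 km/s

r_p = 6371 + 1366 = 7737.0 km = 7.7370×10⁶ m.
r_a = 6371 + 29400 = 35771 km = 3.5771×10⁷ m.
Semi-major axis a = (r_p + r_a)/2 = 21754 km = 2.175×10⁷ m.
Vis-viva: v² = μ(2/r − 1/a) = 3.986×10¹⁴ × (2.585×10⁻⁷ − 4.597×10⁻⁸) = 8.471×10⁷ m²/s².
v = 9204 m/s = 9.204 km/s.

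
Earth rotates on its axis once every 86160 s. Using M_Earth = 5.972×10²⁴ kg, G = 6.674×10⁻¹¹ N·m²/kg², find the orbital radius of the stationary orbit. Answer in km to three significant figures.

r_sync ≈ 42200 km

μ = GM = 6.674×10⁻¹¹ × 5.972×10²⁴ = 3.986×10¹⁴ m³/s².
A synchronous orbit has period T, so by Kepler's third law a = (μT²/4π²)^(1/3).
μT²/4π² = 3.986×10¹⁴ × (8.616×10⁴)² / 39.48 = 7.495×10²² m³.
a = 4.216×10⁷ m = 42162 km.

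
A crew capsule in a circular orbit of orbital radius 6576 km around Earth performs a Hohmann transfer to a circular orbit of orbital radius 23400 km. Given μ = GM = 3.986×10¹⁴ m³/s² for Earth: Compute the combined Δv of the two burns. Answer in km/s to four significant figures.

r₁ = 6576 km = 6.576×10⁶ m.
r₂ = 23400 km = 2.340×10⁷ m.
Transfer ellipse a_t = (r₁ + r₂)/2 = 1.499×10⁷ m.
At r₁: circular v_c1 = √(μ/r₁) = 7786 m/s; transfer-perigee v_p = √[μ(2/r₁ − 1/a_t)] = 9728 m/s.
Δv₁ = v_p − v_c1 = 1942 m/s.
At r₂: circular v_c2 = √(μ/r₂) = 4127 m/s; transfer-apogee v_a = √[μ(2/r₂ − 1/a_t)] = 2734 m/s.
Δv₂ = v_c2 − v_a = 1393 m/s.
Total Δv = Δv₁ + Δv₂ = 3336 m/s = 3.336 km/s.

Δv_total ≈ 3.336 km/s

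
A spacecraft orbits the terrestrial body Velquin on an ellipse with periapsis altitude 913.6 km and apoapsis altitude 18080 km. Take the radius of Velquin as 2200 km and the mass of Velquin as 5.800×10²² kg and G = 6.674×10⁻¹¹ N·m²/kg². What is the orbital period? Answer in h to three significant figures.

T ≈ 35.5 h

μ = GM = 6.674×10⁻¹¹ × 5.800×10²² = 3.871×10¹² m³/s².
r_p = 2200 + 913.6 = 3113.6 km = 3.1136×10⁶ m.
r_a = 2200 + 18080 = 20280 km = 2.0280×10⁷ m.
Semi-major axis a = (r_p + r_a)/2 = (3113.6 + 20280)/2 = 11697 km = 1.170×10⁷ m.
By Kepler's third law T = 2π√(a³/μ) = 2π × 2.033×10⁴ = 1.278×10⁵ s.
= 35.49 h.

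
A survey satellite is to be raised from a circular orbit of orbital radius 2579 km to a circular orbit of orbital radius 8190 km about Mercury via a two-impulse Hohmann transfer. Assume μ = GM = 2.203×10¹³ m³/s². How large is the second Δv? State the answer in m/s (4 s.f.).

r₁ = 2579 km = 2.579×10⁶ m.
r₂ = 8190 km = 8.190×10⁶ m.
Transfer ellipse a_t = (r₁ + r₂)/2 = 5.384×10⁶ m.
At r₁: circular v_c1 = √(μ/r₁) = 2923 m/s; transfer-periherm v_p = √[μ(2/r₁ − 1/a_t)] = 3605 m/s.
At r₂: circular v_c2 = √(μ/r₂) = 1640 m/s; transfer-apoherm v_a = √[μ(2/r₂ − 1/a_t)] = 1135 m/s.
Δv₂ = v_c2 − v_a = 505.0 m/s.

Δv ≈ 505.0 m/s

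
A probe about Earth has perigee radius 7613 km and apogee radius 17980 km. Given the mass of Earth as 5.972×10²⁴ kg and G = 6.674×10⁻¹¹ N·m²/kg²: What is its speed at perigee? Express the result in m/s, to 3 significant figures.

v ≈ 8580 m/s

μ = GM = 6.674×10⁻¹¹ × 5.972×10²⁴ = 3.986×10¹⁴ m³/s².
Semi-major axis a = (r_p + r_a)/2 = 12796 km = 1.280×10⁷ m.
Vis-viva: v² = μ(2/r − 1/a) = 3.986×10¹⁴ × (2.627×10⁻⁷ − 7.815×10⁻⁸) = 7.356×10⁷ m²/s².
v = 8577 m/s.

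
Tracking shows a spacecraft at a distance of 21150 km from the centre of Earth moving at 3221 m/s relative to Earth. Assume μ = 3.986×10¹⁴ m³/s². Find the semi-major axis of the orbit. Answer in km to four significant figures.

r = 2.115×10⁷ m.
Specific orbital energy ε = v²/2 − μ/r = (3221)²/2 − 3.986×10¹⁴/2.115×10⁷ = -1.366×10⁷ J/kg.
Since ε = −μ/(2a), a = −μ/(2ε) = 1.459×10⁷ m = 14591 km.

a ≈ 14590 km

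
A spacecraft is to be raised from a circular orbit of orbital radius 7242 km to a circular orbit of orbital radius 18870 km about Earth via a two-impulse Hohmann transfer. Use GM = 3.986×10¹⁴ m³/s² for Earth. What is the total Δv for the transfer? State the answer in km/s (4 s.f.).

r₁ = 7242 km = 7.242×10⁶ m.
r₂ = 18870 km = 1.887×10⁷ m.
Transfer ellipse a_t = (r₁ + r₂)/2 = 1.306×10⁷ m.
At r₁: circular v_c1 = √(μ/r₁) = 7419 m/s; transfer-perigee v_p = √[μ(2/r₁ − 1/a_t)] = 8919 m/s.
Δv₁ = v_p − v_c1 = 1500 m/s.
At r₂: circular v_c2 = √(μ/r₂) = 4596 m/s; transfer-apogee v_a = √[μ(2/r₂ − 1/a_t)] = 3423 m/s.
Δv₂ = v_c2 − v_a = 1173 m/s.
Total Δv = Δv₁ + Δv₂ = 2673 m/s = 2.673 km/s.

Δv_total ≈ 2.673 km/s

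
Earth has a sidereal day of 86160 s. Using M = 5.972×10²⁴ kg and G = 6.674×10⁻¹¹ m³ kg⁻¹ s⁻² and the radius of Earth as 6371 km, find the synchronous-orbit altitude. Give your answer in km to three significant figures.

μ = GM = 6.674×10⁻¹¹ × 5.972×10²⁴ = 3.986×10¹⁴ m³/s².
A synchronous orbit has period T, so by Kepler's third law a = (μT²/4π²)^(1/3).
μT²/4π² = 3.986×10¹⁴ × (8.616×10⁴)² / 39.48 = 7.495×10²² m³.
a = 4.216×10⁷ m = 42162 km.
Altitude h = a − R = 42162 − 6371 = 35791 km.

h_sync ≈ 35800 km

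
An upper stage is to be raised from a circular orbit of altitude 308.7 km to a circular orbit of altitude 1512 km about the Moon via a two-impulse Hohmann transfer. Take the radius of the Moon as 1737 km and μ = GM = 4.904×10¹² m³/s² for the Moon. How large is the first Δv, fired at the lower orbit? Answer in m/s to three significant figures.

r₁ = 1737 + 308.7 = 2045.7 km = 2.0457×10⁶ m.
r₂ = 1737 + 1512 = 3249.0 km = 3.2490×10⁶ m.
Transfer ellipse a_t = (r₁ + r₂)/2 = 2.647×10⁶ m.
At r₁: circular v_c1 = √(μ/r₁) = 1548 m/s; transfer-perilune v_p = √[μ(2/r₁ − 1/a_t)] = 1715 m/s.
Δv₁ = v_p − v_c1 = 166.9 m/s.

Δv ≈ 167 m/s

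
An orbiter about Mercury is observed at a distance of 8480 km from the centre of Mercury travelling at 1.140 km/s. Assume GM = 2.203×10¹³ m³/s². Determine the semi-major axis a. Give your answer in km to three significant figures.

a ≈ 5650 km

r = 8.480×10⁶ m.
Vis-viva rearranged: 1/a = 2/r − v²/μ = 2.358×10⁻⁷ − 5.899×10⁻⁸ = 1.769×10⁻⁷ m⁻¹.
a = 5.654×10⁶ m = 5654.3 km.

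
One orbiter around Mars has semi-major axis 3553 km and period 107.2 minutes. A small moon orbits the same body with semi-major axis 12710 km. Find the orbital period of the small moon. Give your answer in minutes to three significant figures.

T₂ ≈ 725 minutes

Kepler's third law: T² ∝ a³, so T₂ = T₁ (a₂/a₁)^(3/2).
a₂/a₁ = 3.577, (a₂/a₁)^(3/2) = 6.766.
T₂ = 107.2 × 6.766 = 725.3 minutes.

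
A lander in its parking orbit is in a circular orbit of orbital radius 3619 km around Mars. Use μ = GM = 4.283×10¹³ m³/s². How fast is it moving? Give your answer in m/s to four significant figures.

v ≈ 3440 m/s

r = 3619 km = 3.619×10⁶ m.
For a circular orbit v = √(μ/r) = √(4.283×10¹³ / 3.619×10⁶) = √(1.183×10⁷) = 3440 m/s.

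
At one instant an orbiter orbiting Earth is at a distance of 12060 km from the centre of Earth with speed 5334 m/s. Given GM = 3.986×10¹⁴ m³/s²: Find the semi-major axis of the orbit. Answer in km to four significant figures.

r = 1.206×10⁷ m.
Vis-viva rearranged: 1/a = 2/r − v²/μ = 1.658×10⁻⁷ − 7.138×10⁻⁸ = 9.446×10⁻⁸ m⁻¹.
a = 1.059×10⁷ m = 10587 km.

a ≈ 10590 km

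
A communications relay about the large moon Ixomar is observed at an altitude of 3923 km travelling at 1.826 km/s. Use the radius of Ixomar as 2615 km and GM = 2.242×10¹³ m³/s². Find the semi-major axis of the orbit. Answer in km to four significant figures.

a ≈ 6362 km

r = 2615 + 3923 = 6538.0 km = 6.538×10⁶ m.
Vis-viva rearranged: 1/a = 2/r − v²/μ = 3.059×10⁻⁷ − 1.487×10⁻⁷ = 1.572×10⁻⁷ m⁻¹.
a = 6.362×10⁶ m = 6361.9 km.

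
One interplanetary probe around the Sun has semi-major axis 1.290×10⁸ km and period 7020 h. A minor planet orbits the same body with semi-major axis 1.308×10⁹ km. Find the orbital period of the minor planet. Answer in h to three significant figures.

Kepler's third law: T² ∝ a³, so T₂ = T₁ (a₂/a₁)^(3/2).
a₂/a₁ = 10.14, (a₂/a₁)^(3/2) = 32.29.
T₂ = 7020 × 32.29 = 2.267×10⁵ h.

T₂ ≈ 2.27×10⁵ h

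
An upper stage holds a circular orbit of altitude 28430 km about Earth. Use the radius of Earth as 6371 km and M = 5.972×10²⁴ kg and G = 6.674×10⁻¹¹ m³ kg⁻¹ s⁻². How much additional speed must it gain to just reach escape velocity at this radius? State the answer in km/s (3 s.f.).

μ = GM = 6.674×10⁻¹¹ × 5.972×10²⁴ = 3.986×10¹⁴ m³/s².
r = 6371 + 28430 = 34801 km = 3.4801×10⁷ m.
Circular speed v_c = √(μ/r) = 3384 m/s.
Escape speed v_esc = √(2μ/r) = √2 × v_c = 4786 m/s.
Δv = v_esc − v_c = 1402 m/s = 1.402 km/s.

Δv ≈ 1.40 km/s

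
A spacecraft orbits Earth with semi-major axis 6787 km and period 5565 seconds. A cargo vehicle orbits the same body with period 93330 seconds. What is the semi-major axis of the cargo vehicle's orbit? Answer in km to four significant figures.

a₂ ≈ 44470 km

Kepler's third law: a³ ∝ T², so a₂ = a₁ (T₂/T₁)^(2/3).
T₂/T₁ = 16.77, (T₂/T₁)^(2/3) = 6.552.
a₂ = 6787 × 6.552 = 44470 km.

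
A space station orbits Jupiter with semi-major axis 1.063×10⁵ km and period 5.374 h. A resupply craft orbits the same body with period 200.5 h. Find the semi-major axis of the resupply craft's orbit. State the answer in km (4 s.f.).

a₂ ≈ 1.187×10⁶ km

Kepler's third law: a³ ∝ T², so a₂ = a₁ (T₂/T₁)^(2/3).
T₂/T₁ = 37.31, (T₂/T₁)^(2/3) = 11.17.
a₂ = 1.063×10⁵ × 11.17 = 1.187×10⁶ km.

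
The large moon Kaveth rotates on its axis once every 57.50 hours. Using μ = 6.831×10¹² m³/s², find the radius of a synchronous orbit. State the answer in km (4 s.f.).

T = 57.50 hours = 2.070×10⁵ s.
A synchronous orbit has period T, so by Kepler's third law a = (μT²/4π²)^(1/3).
μT²/4π² = 6.831×10¹² × (2.070×10⁵)² / 39.48 = 7.414×10²¹ m³.
a = 1.950×10⁷ m = 19499 km.

r_sync ≈ 19500 km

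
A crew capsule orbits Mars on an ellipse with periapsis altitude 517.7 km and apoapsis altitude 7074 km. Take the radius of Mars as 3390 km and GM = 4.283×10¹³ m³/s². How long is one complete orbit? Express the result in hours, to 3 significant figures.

T ≈ 5.14 hours

r_p = 3390 + 517.7 = 3907.7 km = 3.9077×10⁶ m.
r_a = 3390 + 7074 = 10464 km = 1.0464×10⁷ m.
Semi-major axis a = (r_p + r_a)/2 = (3907.7 + 10464)/2 = 7185.9 km = 7.186×10⁶ m.
By Kepler's third law T = 2π√(a³/μ) = 2π × 2.943×10³ = 1.849×10⁴ s.
= 5.137 hours.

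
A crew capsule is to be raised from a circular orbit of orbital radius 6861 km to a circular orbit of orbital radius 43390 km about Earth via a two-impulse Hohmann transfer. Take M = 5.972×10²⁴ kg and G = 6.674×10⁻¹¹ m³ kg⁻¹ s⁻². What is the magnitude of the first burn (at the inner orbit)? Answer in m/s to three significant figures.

μ = GM = 6.674×10⁻¹¹ × 5.972×10²⁴ = 3.986×10¹⁴ m³/s².
r₁ = 6861 km = 6.861×10⁶ m.
r₂ = 43390 km = 4.339×10⁷ m.
Transfer ellipse a_t = (r₁ + r₂)/2 = 2.513×10⁷ m.
At r₁: circular v_c1 = √(μ/r₁) = 7622 m/s; transfer-perigee v_p = √[μ(2/r₁ − 1/a_t)] = 10020 m/s.
Δv₁ = v_p − v_c1 = 2394 m/s.

Δv ≈ 2390 m/s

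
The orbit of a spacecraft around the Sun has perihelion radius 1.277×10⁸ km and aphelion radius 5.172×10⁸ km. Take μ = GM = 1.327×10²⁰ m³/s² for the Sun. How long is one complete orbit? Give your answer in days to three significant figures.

T ≈ 1160 days

Semi-major axis a = (r_p + r_a)/2 = (1.2770×10⁸ + 5.1720×10⁸)/2 = 3.2245×10⁸ km = 3.224×10¹¹ m.
By Kepler's third law T = 2π√(a³/μ) = 2π × 1.589×10⁷ = 9.987×10⁷ s.
= 1156 days.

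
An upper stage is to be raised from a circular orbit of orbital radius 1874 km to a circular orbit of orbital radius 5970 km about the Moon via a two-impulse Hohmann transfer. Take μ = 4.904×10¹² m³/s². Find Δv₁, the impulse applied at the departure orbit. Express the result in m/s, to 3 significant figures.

r₁ = 1874 km = 1.874×10⁶ m.
r₂ = 5970 km = 5.970×10⁶ m.
Transfer ellipse a_t = (r₁ + r₂)/2 = 3.922×10⁶ m.
At r₁: circular v_c1 = √(μ/r₁) = 1618 m/s; transfer-perilune v_p = √[μ(2/r₁ − 1/a_t)] = 1996 m/s.
Δv₁ = v_p − v_c1 = 378.2 m/s.

Δv ≈ 378 m/s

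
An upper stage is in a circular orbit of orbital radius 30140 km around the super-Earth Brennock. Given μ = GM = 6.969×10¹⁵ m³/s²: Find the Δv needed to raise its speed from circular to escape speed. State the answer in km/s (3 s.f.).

Δv ≈ 6.30 km/s

r = 30140 km = 3.014×10⁷ m.
Circular speed v_c = √(μ/r) = 15210 m/s.
Escape speed v_esc = √(2μ/r) = √2 × v_c = 21500 m/s.
Δv = v_esc − v_c = 6299 m/s = 6.299 km/s.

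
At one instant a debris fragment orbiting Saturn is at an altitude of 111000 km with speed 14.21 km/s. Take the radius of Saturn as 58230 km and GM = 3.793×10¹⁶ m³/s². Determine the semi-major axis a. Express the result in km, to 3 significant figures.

a ≈ 1.54×10⁵ km

r = 58230 + 111000 = 1.6923×10⁵ km = 1.692×10⁸ m.
Vis-viva rearranged: 1/a = 2/r − v²/μ = 1.182×10⁻⁸ − 5.324×10⁻⁹ = 6.495×10⁻⁹ m⁻¹.
a = 1.540×10⁸ m = 1.5397×10⁵ km.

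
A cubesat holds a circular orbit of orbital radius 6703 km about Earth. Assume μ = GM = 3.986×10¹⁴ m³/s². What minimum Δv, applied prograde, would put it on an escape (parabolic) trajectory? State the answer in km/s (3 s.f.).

Δv ≈ 3.19 km/s

r = 6703 km = 6.703×10⁶ m.
Circular speed v_c = √(μ/r) = 7711 m/s.
Escape speed v_esc = √(2μ/r) = √2 × v_c = 10910 m/s.
Δv = v_esc − v_c = 3194 m/s = 3.194 km/s.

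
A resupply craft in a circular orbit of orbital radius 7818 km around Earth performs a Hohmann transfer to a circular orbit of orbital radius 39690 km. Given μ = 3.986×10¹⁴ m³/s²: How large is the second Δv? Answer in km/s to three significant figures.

Δv ≈ 1.35 km/s

r₁ = 7818 km = 7.818×10⁶ m.
r₂ = 39690 km = 3.969×10⁷ m.
Transfer ellipse a_t = (r₁ + r₂)/2 = 2.375×10⁷ m.
At r₁: circular v_c1 = √(μ/r₁) = 7140 m/s; transfer-perigee v_p = √[μ(2/r₁ − 1/a_t)] = 9230 m/s.
At r₂: circular v_c2 = √(μ/r₂) = 3169 m/s; transfer-apogee v_a = √[μ(2/r₂ − 1/a_t)] = 1818 m/s.
Δv₂ = v_c2 − v_a = 1351 m/s.
= 1.351 km/s.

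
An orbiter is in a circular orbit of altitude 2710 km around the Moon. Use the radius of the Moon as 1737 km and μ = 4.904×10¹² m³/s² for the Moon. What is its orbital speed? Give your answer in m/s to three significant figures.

r = 1737 + 2710 = 4447.0 km = 4.4470×10⁶ m.
For a circular orbit v = √(μ/r) = √(4.904×10¹² / 4.447×10⁶) = √(1.103×10⁶) = 1050 m/s.

v ≈ 1050 m/s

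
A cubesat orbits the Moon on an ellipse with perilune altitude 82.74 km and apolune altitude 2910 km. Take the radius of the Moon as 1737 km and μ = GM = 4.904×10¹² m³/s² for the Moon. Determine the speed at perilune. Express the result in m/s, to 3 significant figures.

v ≈ 1970 m/s

r_p = 1737 + 82.74 = 1819.7 km = 1.8197×10⁶ m.
r_a = 1737 + 2910 = 4647.0 km = 4.6470×10⁶ m.
Semi-major axis a = (r_p + r_a)/2 = 3233.4 km = 3.233×10⁶ m.
Vis-viva: v² = μ(2/r − 1/a) = 4.904×10¹² × (1.099×10⁻⁶ − 3.093×10⁻⁷) = 3.873×10⁶ m²/s².
v = 1968 m/s.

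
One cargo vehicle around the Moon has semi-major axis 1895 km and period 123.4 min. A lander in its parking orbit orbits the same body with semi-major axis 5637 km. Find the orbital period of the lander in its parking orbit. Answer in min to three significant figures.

T₂ ≈ 633 min

Kepler's third law: T² ∝ a³, so T₂ = T₁ (a₂/a₁)^(3/2).
a₂/a₁ = 2.975, (a₂/a₁)^(3/2) = 5.130.
T₂ = 123.4 × 5.130 = 633.1 min.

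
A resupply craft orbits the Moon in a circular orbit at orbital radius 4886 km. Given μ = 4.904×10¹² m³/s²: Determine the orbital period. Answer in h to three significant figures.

T ≈ 8.51 h

r = 4886 km = 4.886×10⁶ m.
Kepler's third law: T = 2π√(r³/μ) = 2π√((4.886×10⁶)³ / 4.904×10¹²).
r³/μ = 2.379×10⁷ s², so T = 2π × 4.877×10³ = 3.064×10⁴ s.
Converting: 3.064×10⁴ s ÷ 3600 = 8.512 h.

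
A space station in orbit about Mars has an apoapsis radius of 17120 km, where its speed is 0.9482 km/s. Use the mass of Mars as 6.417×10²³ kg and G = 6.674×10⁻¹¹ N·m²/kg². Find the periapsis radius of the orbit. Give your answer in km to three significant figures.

periapsis radius ≈ 3750 km

μ = GM = 6.674×10⁻¹¹ × 6.417×10²³ = 4.283×10¹³ m³/s².
r_a = 1.712×10⁷ m.
Specific energy ε = v²/2 − μ/r = -2.052×10⁶ J/kg, so a = −μ/(2ε) = 1.044×10⁷ m.
The apsides satisfy r_p + r_a = 2a, so the periapsis radius is 2a − r_a = 3.750×10⁶ m = 3750.5 km.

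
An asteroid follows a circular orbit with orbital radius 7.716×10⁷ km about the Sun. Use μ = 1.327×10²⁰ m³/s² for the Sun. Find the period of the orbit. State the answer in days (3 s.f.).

r = 7.716×10⁷ km = 7.716×10¹⁰ m.
Kepler's third law: T = 2π√(r³/μ) = 2π√((7.716×10¹⁰)³ / 1.327×10²⁰).
r³/μ = 3.462×10¹² s², so T = 2π × 1.861×10⁶ = 1.169×10⁷ s.
Converting: 1.169×10⁷ s ÷ 86400 = 135.3 days.

T ≈ 135 days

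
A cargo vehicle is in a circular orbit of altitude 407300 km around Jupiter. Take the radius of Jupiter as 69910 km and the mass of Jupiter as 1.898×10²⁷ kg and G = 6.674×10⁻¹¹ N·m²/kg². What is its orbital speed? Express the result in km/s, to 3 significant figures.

μ = GM = 6.674×10⁻¹¹ × 1.898×10²⁷ = 1.267×10¹⁷ m³/s².
r = 69910 + 407300 = 477210 km = 4.7721×10⁸ m.
For a circular orbit v = √(μ/r) = √(1.267×10¹⁷ / 4.772×10⁸) = √(2.654×10⁸) = 16290 m/s.
That is 16.29 km/s.

v ≈ 16.3 km/s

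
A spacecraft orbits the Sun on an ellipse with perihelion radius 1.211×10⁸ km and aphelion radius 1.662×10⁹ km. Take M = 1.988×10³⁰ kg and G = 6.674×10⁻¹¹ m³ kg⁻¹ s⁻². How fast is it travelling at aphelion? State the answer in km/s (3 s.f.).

v ≈ 3.29 km/s

μ = GM = 6.674×10⁻¹¹ × 1.988×10³⁰ = 1.327×10²⁰ m³/s².
Semi-major axis a = (r_p + r_a)/2 = 8.9155×10⁸ km = 8.916×10¹¹ m.
Vis-viva: v² = μ(2/r − 1/a) = 1.327×10²⁰ × (1.203×10⁻¹² − 1.122×10⁻¹²) = 1.084×10⁷ m²/s².
v = 3293 m/s = 3.293 km/s.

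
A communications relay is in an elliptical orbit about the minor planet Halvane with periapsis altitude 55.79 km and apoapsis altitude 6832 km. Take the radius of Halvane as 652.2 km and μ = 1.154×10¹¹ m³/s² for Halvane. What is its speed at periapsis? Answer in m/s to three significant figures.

r_p = 652.2 + 55.79 = 707.99 km = 7.0799×10⁵ m.
r_a = 652.2 + 6832 = 7484.2 km = 7.4842×10⁶ m.
Semi-major axis a = (r_p + r_a)/2 = 4096.1 km = 4.096×10⁶ m.
Vis-viva: v² = μ(2/r − 1/a) = 1.154×10¹¹ × (2.825×10⁻⁶ − 2.441×10⁻⁷) = 2.978×10⁵ m²/s².
v = 545.7 m/s.

v ≈ 546 m/s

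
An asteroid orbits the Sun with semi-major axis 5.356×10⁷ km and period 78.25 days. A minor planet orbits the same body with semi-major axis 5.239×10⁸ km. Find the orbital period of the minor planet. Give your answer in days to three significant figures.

T₂ ≈ 2390 days

Kepler's third law: T² ∝ a³, so T₂ = T₁ (a₂/a₁)^(3/2).
a₂/a₁ = 9.782, (a₂/a₁)^(3/2) = 30.59.
T₂ = 78.25 × 30.59 = 2394 days.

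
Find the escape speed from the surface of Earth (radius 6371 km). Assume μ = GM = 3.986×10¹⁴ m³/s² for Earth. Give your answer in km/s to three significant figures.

r = R = 6.371×10⁶ m.
Escape speed v_esc = √(2μ/r) = √(2 × 3.986×10¹⁴ / 6.371×10⁶) = √(1.251×10⁸) = 11190 m/s.
= 11.19 km/s.

v_esc ≈ 11.2 km/s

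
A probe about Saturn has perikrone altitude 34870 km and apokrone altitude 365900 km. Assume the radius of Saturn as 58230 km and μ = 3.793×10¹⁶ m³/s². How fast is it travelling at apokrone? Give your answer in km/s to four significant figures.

v ≈ 5.674 km/s

r_p = 58230 + 34870 = 93100 km = 9.3100×10⁷ m.
r_a = 58230 + 365900 = 424130 km = 4.2413×10⁸ m.
Semi-major axis a = (r_p + r_a)/2 = 2.5862×10⁵ km = 2.586×10⁸ m.
Vis-viva: v² = μ(2/r − 1/a) = 3.793×10¹⁶ × (4.716×10⁻⁹ − 3.867×10⁻⁹) = 3.219×10⁷ m²/s².
v = 5674 m/s = 5.674 km/s.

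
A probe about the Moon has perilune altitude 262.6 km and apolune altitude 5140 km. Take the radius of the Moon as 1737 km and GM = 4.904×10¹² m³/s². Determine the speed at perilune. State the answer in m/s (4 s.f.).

v ≈ 1949 m/s

r_p = 1737 + 262.6 = 1999.6 km = 1.9996×10⁶ m.
r_a = 1737 + 5140 = 6877.0 km = 6.8770×10⁶ m.
Semi-major axis a = (r_p + r_a)/2 = 4438.3 km = 4.438×10⁶ m.
Vis-viva: v² = μ(2/r − 1/a) = 4.904×10¹² × (1.000×10⁻⁶ − 2.253×10⁻⁷) = 3.800×10⁶ m²/s².
v = 1949 m/s.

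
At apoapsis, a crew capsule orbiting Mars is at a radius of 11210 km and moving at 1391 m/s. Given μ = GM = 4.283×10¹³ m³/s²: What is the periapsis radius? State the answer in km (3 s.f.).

r_a = 1.121×10⁷ m.
Specific energy ε = v²/2 − μ/r = -2.853×10⁶ J/kg, so a = −μ/(2ε) = 7.505×10⁶ m.
The apsides satisfy r_p + r_a = 2a, so the periapsis radius is 2a − r_a = 3.801×10⁶ m = 3800.9 km.

periapsis radius ≈ 3800 km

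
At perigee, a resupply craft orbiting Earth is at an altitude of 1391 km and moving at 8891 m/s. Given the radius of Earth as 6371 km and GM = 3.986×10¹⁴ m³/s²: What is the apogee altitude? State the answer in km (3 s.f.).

r_p = 6371 + 1391 = 7762.0 km = 7.762×10⁶ m.
Specific energy ε = v²/2 − μ/r = -1.183×10⁷ J/kg, so a = −μ/(2ε) = 1.685×10⁷ m.
The apsides satisfy r_p + r_a = 2a, so the apogee radius is 2a − r_p = 2.594×10⁷ m = 25938 km.
Apogee altitude = 25938 − 6371 = 19567 km.

apogee altitude ≈ 19600 km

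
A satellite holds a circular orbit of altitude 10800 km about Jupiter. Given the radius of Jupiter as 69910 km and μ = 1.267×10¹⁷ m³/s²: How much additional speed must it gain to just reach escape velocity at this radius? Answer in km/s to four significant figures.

r = 69910 + 10800 = 80710 km = 8.0710×10⁷ m.
Circular speed v_c = √(μ/r) = 39620 m/s.
Escape speed v_esc = √(2μ/r) = √2 × v_c = 56030 m/s.
Δv = v_esc − v_c = 16410 m/s = 16.41 km/s.

Δv ≈ 16.41 km/s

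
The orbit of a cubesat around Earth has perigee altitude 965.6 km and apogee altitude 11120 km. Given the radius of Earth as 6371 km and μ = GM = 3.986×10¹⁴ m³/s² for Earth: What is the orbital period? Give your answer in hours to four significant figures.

T ≈ 3.824 hours

r_p = 6371 + 965.6 = 7336.6 km = 7.3366×10⁶ m.
r_a = 6371 + 11120 = 17491 km = 1.7491×10⁷ m.
Semi-major axis a = (r_p + r_a)/2 = (7336.6 + 17491)/2 = 12414 km = 1.241×10⁷ m.
By Kepler's third law T = 2π√(a³/μ) = 2π × 2.191×10³ = 1.376×10⁴ s.
= 3.824 hours.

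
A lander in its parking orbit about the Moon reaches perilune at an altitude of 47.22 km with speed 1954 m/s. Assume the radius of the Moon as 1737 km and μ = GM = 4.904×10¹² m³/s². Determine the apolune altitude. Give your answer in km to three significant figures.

r_p = 1737 + 47.22 = 1784.2 km = 1.784×10⁶ m.
Specific energy ε = v²/2 − μ/r = -8.395×10⁵ J/kg, so a = −μ/(2ε) = 2.921×10⁶ m.
The apsides satisfy r_p + r_a = 2a, so the apolune radius is 2a − r_p = 4.057×10⁶ m = 4057.5 km.
Apolune altitude = 4057.5 − 1737 = 2320.5 km.

apolune altitude ≈ 2320 km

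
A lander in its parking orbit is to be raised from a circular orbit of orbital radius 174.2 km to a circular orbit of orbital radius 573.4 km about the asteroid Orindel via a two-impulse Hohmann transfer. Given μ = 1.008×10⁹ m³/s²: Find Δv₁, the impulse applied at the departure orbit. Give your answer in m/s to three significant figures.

r₁ = 174.2 km = 1.742×10⁵ m.
r₂ = 573.4 km = 5.734×10⁵ m.
Transfer ellipse a_t = (r₁ + r₂)/2 = 3.738×10⁵ m.
At r₁: circular v_c1 = √(μ/r₁) = 76.07 m/s; transfer-periapsis v_p = √[μ(2/r₁ − 1/a_t)] = 94.21 m/s.
Δv₁ = v_p − v_c1 = 18.15 m/s.

Δv ≈ 18.1 m/s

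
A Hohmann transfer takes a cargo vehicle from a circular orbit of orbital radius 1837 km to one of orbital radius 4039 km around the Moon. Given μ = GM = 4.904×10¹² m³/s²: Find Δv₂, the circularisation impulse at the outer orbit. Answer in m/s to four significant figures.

r₁ = 1837 km = 1.837×10⁶ m.
r₂ = 4039 km = 4.039×10⁶ m.
Transfer ellipse a_t = (r₁ + r₂)/2 = 2.938×10⁶ m.
At r₁: circular v_c1 = √(μ/r₁) = 1634 m/s; transfer-perilune v_p = √[μ(2/r₁ − 1/a_t)] = 1916 m/s.
At r₂: circular v_c2 = √(μ/r₂) = 1102 m/s; transfer-apolune v_a = √[μ(2/r₂ − 1/a_t)] = 871.3 m/s.
Δv₂ = v_c2 − v_a = 230.6 m/s.

Δv ≈ 230.6 m/s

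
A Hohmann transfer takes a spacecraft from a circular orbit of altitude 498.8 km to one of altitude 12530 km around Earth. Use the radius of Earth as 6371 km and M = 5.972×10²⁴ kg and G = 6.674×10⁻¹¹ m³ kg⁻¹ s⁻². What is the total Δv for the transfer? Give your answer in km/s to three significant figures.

μ = GM = 6.674×10⁻¹¹ × 5.972×10²⁴ = 3.986×10¹⁴ m³/s².
r₁ = 6371 + 498.8 = 6869.8 km = 6.8698×10⁶ m.
r₂ = 6371 + 12530 = 18901 km = 1.8901×10⁷ m.
Transfer ellipse a_t = (r₁ + r₂)/2 = 1.289×10⁷ m.
At r₁: circular v_c1 = √(μ/r₁) = 7617 m/s; transfer-perigee v_p = √[μ(2/r₁ − 1/a_t)] = 9225 m/s.
Δv₁ = v_p − v_c1 = 1608 m/s.
At r₂: circular v_c2 = √(μ/r₂) = 4592 m/s; transfer-apogee v_a = √[μ(2/r₂ − 1/a_t)] = 3353 m/s.
Δv₂ = v_c2 − v_a = 1239 m/s.
Total Δv = Δv₁ + Δv₂ = 2847 m/s = 2.847 km/s.

Δv_total ≈ 2.85 km/s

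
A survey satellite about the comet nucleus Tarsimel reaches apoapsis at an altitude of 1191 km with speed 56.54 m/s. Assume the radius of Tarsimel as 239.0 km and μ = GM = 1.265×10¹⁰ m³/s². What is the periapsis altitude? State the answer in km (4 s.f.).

r_a = 239.0 + 1191 = 1430.0 km = 1.430×10⁶ m.
Specific energy ε = v²/2 − μ/r = -7.248×10³ J/kg, so a = −μ/(2ε) = 8.727×10⁵ m.
The apsides satisfy r_p + r_a = 2a, so the periapsis radius is 2a − r_a = 3.154×10⁵ m = 315.36 km.
Periapsis altitude = 315.36 − 239.0 = 76.365 km.

periapsis altitude ≈ 76.36 km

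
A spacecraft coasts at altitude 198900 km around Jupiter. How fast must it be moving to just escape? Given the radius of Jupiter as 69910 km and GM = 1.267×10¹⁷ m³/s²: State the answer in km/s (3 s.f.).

r = 69910 + 198900 = 268810 km = 2.6881×10⁸ m.
Escape speed v_esc = √(2μ/r) = √(2 × 1.267×10¹⁷ / 2.688×10⁸) = √(9.427×10⁸) = 30700 m/s.
= 30.70 km/s.

v_esc ≈ 30.7 km/s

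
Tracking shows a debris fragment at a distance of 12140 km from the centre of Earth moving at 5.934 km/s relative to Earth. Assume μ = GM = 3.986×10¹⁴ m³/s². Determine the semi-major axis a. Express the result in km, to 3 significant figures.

a ≈ 13100 km

r = 1.214×10⁷ m.
Specific orbital energy ε = v²/2 − μ/r = (5934)²/2 − 3.986×10¹⁴/1.214×10⁷ = -1.523×10⁷ J/kg.
Since ε = −μ/(2a), a = −μ/(2ε) = 1.309×10⁷ m = 13088 km.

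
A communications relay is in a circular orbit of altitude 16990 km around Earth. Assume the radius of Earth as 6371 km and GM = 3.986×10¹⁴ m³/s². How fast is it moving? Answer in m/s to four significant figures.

r = 6371 + 16990 = 23361 km = 2.3361×10⁷ m.
For a circular orbit v = √(μ/r) = √(3.986×10¹⁴ / 2.336×10⁷) = √(1.706×10⁷) = 4131 m/s.

v ≈ 4131 m/s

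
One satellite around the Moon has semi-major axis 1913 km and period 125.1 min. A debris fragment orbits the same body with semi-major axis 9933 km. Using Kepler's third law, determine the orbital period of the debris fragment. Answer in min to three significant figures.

Kepler's third law: T² ∝ a³, so T₂ = T₁ (a₂/a₁)^(3/2).
a₂/a₁ = 5.192, (a₂/a₁)^(3/2) = 11.83.
T₂ = 125.1 × 11.83 = 1480 min.

T₂ ≈ 1480 min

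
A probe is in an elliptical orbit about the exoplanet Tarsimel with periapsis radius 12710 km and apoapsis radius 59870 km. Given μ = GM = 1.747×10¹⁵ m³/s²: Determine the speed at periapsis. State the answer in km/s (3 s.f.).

v ≈ 15.1 km/s

Semi-major axis a = (r_p + r_a)/2 = 36290 km = 3.629×10⁷ m.
Vis-viva: v² = μ(2/r − 1/a) = 1.747×10¹⁵ × (1.574×10⁻⁷ − 2.756×10⁻⁸) = 2.268×10⁸ m²/s².
v = 15060 m/s = 15.06 km/s.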